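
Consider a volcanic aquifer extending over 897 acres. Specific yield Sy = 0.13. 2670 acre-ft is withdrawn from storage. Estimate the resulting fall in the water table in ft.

Δh ≈ 22.9 ft

A = 897 acres = 3.63 × 10^6 m²
ΔV = 2670 acre-ft = 3.293 × 10^6 m³
Δh = ΔV / (Sy × A) = 3.293 × 10^6 m³ / (0.13 × 3.63 × 10^6 m²) = 6.979 m
Δh = 6.979 m = 22.9 ft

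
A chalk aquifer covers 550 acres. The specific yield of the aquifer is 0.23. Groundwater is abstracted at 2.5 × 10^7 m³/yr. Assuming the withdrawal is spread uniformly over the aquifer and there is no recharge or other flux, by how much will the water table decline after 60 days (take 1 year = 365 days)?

A = 550 acres = 2.226 × 10^6 m²
Q = 2.5 × 10^7 m³/yr = 68490 m³/d
ΔV = Q × t = 68490 m³/d × 60 d = 4.11 × 10^6 m³
Δh = ΔV / (Sy × A) = 4.11 × 10^6 / (0.23 × 2.226 × 10^6) = 8.028 m

Δh ≈ 8.03 m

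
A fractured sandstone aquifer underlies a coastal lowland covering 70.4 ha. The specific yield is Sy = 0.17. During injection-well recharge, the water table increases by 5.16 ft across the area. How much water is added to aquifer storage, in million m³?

ΔV ≈ 0.188 million m³

A = 70.4 ha = 7.04 × 10^5 m²
Δh = 5.16 ft = 1.573 m
ΔV = Sy × A × Δh = 0.17 × 7.04 × 10^5 m² × 1.573 m = 1.882 × 10^5 m³
ΔV = 1.882 × 10^5 m³ = 0.1882 million m³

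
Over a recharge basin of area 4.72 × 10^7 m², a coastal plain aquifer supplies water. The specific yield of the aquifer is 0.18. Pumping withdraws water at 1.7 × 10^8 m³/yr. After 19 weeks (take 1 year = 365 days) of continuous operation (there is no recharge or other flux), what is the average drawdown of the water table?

Q = 1.7 × 10^8 m³/yr = 4.658 × 10^5 m³/d
t = 19 weeks = 133 d
ΔV = Q × t = 4.658 × 10^5 m³/d × 133 d = 6.195 × 10^7 m³
Δh = ΔV / (Sy × A) = 6.195 × 10^7 / (0.18 × 4.72 × 10^7) = 7.291 m

Δh ≈ 7.29 m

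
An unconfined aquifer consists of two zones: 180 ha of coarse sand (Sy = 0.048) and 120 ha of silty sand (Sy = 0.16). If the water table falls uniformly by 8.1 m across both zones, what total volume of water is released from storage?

A₁ = 180 ha = 1.8 × 10^6 m²; A₂ = 120 ha = 1.2 × 10^6 m²
ΔV₁ = 0.048 × 1.8 × 10^6 × 8.1 = 6.998 × 10^5 m³
ΔV₂ = 0.16 × 1.2 × 10^6 × 8.1 = 1.555 × 10^6 m³
ΔV = ΔV₁ + ΔV₂ = 2.255 × 10^6 m³

ΔV ≈ 2.26 × 10^6 m³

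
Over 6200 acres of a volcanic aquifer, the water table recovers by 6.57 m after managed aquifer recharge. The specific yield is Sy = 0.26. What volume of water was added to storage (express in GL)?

ΔV ≈ 42.9 GL

A = 6200 acres = 2.509 × 10^7 m²
ΔV = Sy × A × Δh = 0.26 × 2.509 × 10^7 m² × 6.57 m = 4.286 × 10^7 m³
ΔV = 4.286 × 10^7 m³ = 42.86 GL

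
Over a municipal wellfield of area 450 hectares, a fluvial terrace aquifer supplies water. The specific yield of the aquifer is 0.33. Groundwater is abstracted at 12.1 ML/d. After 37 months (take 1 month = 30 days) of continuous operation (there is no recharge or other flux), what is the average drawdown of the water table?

A = 450 hectares = 4.5 × 10^6 m²
Q = 12.1 ML/d = 12100 m³/d
t = 37 months = 1110 d
ΔV = Q × t = 12100 m³/d × 1110 d = 1.343 × 10^7 m³
Δh = ΔV / (Sy × A) = 1.343 × 10^7 / (0.33 × 4.5 × 10^6) = 9.044 m

Δh ≈ 9.04 m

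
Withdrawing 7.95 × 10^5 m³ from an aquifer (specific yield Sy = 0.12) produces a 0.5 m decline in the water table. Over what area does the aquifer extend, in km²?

A ≈ 13.2 km²

A = ΔV / (Sy × Δh) = 7.95 × 10^5 / (0.12 × 0.5) = 1.325 × 10^7 m²
A = 1.325 × 10^7 m² = 13.25 km²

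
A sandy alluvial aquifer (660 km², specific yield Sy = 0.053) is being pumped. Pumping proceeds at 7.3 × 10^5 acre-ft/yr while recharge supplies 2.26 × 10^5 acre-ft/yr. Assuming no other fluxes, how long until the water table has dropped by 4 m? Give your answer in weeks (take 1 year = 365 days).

t ≈ 11.7 weeks

A = 660 km² = 6.6 × 10^8 m²
ΔV = Sy × A × Δh = 0.053 × 6.6 × 10^8 × 4 = 1.399 × 10^8 m³
Net withdrawal = 7.3 × 10^5 − 2.26 × 10^5 = 5.04 × 10^5 acre-ft/yr = 1.703 × 10^6 m³/d
t = ΔV / Q = 1.399 × 10^8 m³ / 1.703 × 10^6 m³/d = 82.15 d
t = 82.15 d ≈ 11.74 weeks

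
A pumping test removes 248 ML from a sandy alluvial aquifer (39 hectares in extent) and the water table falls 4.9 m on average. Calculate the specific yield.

A = 39 hectares = 3.9 × 10^5 m²
ΔV = 248 ML = 2.48 × 10^5 m³
Sy = ΔV / (A × Δh) = 2.48 × 10^5 m³ / (3.9 × 10^5 m² × 4.9 m) = 0.1298

Sy ≈ 0.13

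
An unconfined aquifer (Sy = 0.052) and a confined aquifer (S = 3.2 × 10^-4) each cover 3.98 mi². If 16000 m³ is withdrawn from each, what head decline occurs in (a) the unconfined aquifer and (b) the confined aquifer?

A = 3.98 mi² = 1.031 × 10^7 m²
Unconfined: Δh_u = ΔV/(Sy·A) = 16000/(0.052 × 1.031 × 10^7) = 0.02985 m
Confined: Δh_c = ΔV/(S·A) = 16000/(3.2 × 10^-4 × 1.031 × 10^7) = 4.851 m

Δh_u ≈ 0.0298 m; Δh_c ≈ 4.85 m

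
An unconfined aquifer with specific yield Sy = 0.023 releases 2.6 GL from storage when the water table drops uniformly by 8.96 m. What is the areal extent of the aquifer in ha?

A ≈ 1260 ha

ΔV = 2.6 GL = 2.6 × 10^6 m³
A = ΔV / (Sy × Δh) = 2.6 × 10^6 / (0.023 × 8.96) = 1.262 × 10^7 m²
A = 1.262 × 10^7 m² = 1262 ha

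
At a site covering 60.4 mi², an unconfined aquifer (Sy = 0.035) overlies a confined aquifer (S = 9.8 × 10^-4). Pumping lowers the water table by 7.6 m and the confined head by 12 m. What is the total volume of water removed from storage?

A = 60.4 mi² = 1.564 × 10^8 m²
Unconfined: ΔV_u = Sy × A × Δh_u = 0.035 × 1.564 × 10^8 × 7.6 = 4.161 × 10^7 m³
Confined: ΔV_c = S × A × Δh_c = 9.8 × 10^-4 × 1.564 × 10^8 × 12 = 1.84 × 10^6 m³
Total ΔV = 4.161 × 10^7 + 1.84 × 10^6 = 4.345 × 10^7 m³

ΔV ≈ 4.35 × 10^7 m³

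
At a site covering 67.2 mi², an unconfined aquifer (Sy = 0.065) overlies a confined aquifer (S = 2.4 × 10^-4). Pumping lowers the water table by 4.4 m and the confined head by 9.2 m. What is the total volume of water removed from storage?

A = 67.2 mi² = 1.74 × 10^8 m²
Unconfined: ΔV_u = Sy × A × Δh_u = 0.065 × 1.74 × 10^8 × 4.4 = 4.978 × 10^7 m³
Confined: ΔV_c = S × A × Δh_c = 2.4 × 10^-4 × 1.74 × 10^8 × 9.2 = 3.843 × 10^5 m³
Total ΔV = 4.978 × 10^7 + 3.843 × 10^5 = 5.016 × 10^7 m³

ΔV ≈ 5.02 × 10^7 m³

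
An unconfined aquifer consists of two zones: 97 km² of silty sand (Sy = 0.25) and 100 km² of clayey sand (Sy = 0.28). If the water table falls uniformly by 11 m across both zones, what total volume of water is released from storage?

ΔV ≈ 5.75 × 10^8 m³

A₁ = 97 km² = 9.7 × 10^7 m²; A₂ = 100 km² = 1 × 10^8 m²
ΔV₁ = 0.25 × 9.7 × 10^7 × 11 = 2.667 × 10^8 m³
ΔV₂ = 0.28 × 1 × 10^8 × 11 = 3.08 × 10^8 m³
ΔV = ΔV₁ + ΔV₂ = 5.747 × 10^8 m³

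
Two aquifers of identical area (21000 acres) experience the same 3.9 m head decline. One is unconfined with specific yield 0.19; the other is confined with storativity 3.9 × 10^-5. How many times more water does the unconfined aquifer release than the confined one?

ΔV_u / ΔV_c ≈ 4870

A = 21000 acres = 8.498 × 10^7 m²
Unconfined: ΔV_u = Sy × A × Δh = 0.19 × 8.498 × 10^7 × 3.9 = 6.297 × 10^7 m³
Confined: ΔV_c = S × A × Δh = 3.9 × 10^-5 × 8.498 × 10^7 × 3.9 = 12930 m³
Ratio = ΔV_u / ΔV_c = Sy / S = 0.19 / 3.9 × 10^-5 = 4872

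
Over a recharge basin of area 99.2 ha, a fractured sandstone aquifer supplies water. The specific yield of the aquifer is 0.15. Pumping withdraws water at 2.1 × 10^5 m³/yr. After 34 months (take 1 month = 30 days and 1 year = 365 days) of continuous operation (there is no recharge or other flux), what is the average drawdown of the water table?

Δh ≈ 3.94 m

A = 99.2 ha = 9.92 × 10^5 m²
Q = 2.1 × 10^5 m³/yr = 575.3 m³/d
t = 34 months = 1020 d
ΔV = Q × t = 575.3 m³/d × 1020 d = 5.868 × 10^5 m³
Δh = ΔV / (Sy × A) = 5.868 × 10^5 / (0.15 × 9.92 × 10^5) = 3.944 m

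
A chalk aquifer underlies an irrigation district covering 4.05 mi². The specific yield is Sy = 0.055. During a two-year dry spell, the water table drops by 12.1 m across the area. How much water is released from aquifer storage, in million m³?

ΔV ≈ 6.98 million m³

A = 4.05 mi² = 1.049 × 10^7 m²
ΔV = Sy × A × Δh = 0.055 × 1.049 × 10^7 m² × 12.1 m = 6.981 × 10^6 m³
ΔV = 6.981 × 10^6 m³ = 6.981 million m³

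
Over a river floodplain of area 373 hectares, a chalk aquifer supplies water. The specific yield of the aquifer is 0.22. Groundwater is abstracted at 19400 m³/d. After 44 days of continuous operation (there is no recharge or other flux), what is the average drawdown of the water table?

A = 373 hectares = 3.73 × 10^6 m²
ΔV = Q × t = 19400 m³/d × 44 d = 8.536 × 10^5 m³
Δh = ΔV / (Sy × A) = 8.536 × 10^5 / (0.22 × 3.73 × 10^6) = 1.04 m

Δh ≈ 1.04 m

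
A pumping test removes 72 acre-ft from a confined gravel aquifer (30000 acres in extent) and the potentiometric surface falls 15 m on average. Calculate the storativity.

A = 30000 acres = 1.214 × 10^8 m²
ΔV = 72 acre-ft = 88810 m³
S = ΔV / (A × Δh) = 88810 m³ / (1.214 × 10^8 m² × 15 m) = 4.877 × 10^-5

S ≈ 4.9 × 10^-5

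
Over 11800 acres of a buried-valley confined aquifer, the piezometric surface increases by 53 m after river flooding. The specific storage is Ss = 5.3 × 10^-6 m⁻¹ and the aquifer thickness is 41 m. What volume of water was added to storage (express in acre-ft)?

S = Ss × b = 5.3 × 10^-6 m⁻¹ × 41 m = 2.173 × 10^-4
A = 11800 acres = 4.775 × 10^7 m²
ΔV = S × A × Δh = 2.173 × 10^-4 × 4.775 × 10^7 m² × 53 m = 5.5 × 10^5 m³
ΔV = 5.5 × 10^5 m³ = 445.9 acre-ft

ΔV ≈ 446 acre-ft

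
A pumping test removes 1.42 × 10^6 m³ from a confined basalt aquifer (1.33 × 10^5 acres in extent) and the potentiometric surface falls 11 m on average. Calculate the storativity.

A = 1.33 × 10^5 acres = 5.382 × 10^8 m²
S = ΔV / (A × Δh) = 1.42 × 10^6 m³ / (5.382 × 10^8 m² × 11 m) = 2.398 × 10^-4

S ≈ 2.4 × 10^-4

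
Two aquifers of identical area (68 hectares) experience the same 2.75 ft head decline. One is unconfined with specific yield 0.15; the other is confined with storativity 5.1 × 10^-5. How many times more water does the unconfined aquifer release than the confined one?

A = 68 hectares = 6.8 × 10^5 m²
Δh = 2.75 ft = 0.8382 m
Unconfined: ΔV_u = Sy × A × Δh = 0.15 × 6.8 × 10^5 × 0.8382 = 85500 m³
Confined: ΔV_c = S × A × Δh = 5.1 × 10^-5 × 6.8 × 10^5 × 0.8382 = 29.07 m³
Ratio = ΔV_u / ΔV_c = Sy / S = 0.15 / 5.1 × 10^-5 = 2941

ΔV_u / ΔV_c ≈ 2940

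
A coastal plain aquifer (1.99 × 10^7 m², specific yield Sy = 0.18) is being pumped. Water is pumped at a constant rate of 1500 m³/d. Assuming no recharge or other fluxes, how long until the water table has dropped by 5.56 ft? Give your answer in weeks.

t ≈ 578 weeks

Δh = 5.56 ft = 1.695 m
ΔV = Sy × A × Δh = 0.18 × 1.99 × 10^7 × 1.695 = 6.07 × 10^6 m³
t = ΔV / Q = 6.07 × 10^6 m³ / 1500 m³/d = 4047 d
t = 4047 d ≈ 578.1 weeks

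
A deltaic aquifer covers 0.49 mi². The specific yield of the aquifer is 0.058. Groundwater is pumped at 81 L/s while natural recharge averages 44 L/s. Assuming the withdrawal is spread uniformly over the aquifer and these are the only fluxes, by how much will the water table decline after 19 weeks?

Δh ≈ 5.78 m

A = 0.49 mi² = 1.269 × 10^6 m²
Net abstraction = 81 − 44 = 37 L/s
Q_net = 37 L/s = 3197 m³/d
t = 19 weeks = 133 d
ΔV = Q × t = 3197 m³/d × 133 d = 4.252 × 10^5 m³
Δh = ΔV / (Sy × A) = 4.252 × 10^5 / (0.058 × 1.269 × 10^6) = 5.776 m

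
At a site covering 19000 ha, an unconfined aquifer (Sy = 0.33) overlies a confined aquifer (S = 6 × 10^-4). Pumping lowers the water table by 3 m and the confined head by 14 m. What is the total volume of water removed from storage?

ΔV ≈ 1.9 × 10^8 m³

A = 19000 ha = 1.9 × 10^8 m²
Unconfined: ΔV_u = Sy × A × Δh_u = 0.33 × 1.9 × 10^8 × 3 = 1.881 × 10^8 m³
Confined: ΔV_c = S × A × Δh_c = 6 × 10^-4 × 1.9 × 10^8 × 14 = 1.596 × 10^6 m³
Total ΔV = 1.881 × 10^8 + 1.596 × 10^6 = 1.897 × 10^8 m³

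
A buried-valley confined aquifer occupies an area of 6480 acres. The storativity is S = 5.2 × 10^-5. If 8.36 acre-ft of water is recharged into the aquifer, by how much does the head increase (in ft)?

Δh ≈ 24.8 ft

A = 6480 acres = 2.622 × 10^7 m²
ΔV = 8.36 acre-ft = 10310 m³
Δh = ΔV / (S × A) = 10310 m³ / (5.2 × 10^-5 × 2.622 × 10^7 m²) = 7.562 m
Δh = 7.562 m = 24.81 ft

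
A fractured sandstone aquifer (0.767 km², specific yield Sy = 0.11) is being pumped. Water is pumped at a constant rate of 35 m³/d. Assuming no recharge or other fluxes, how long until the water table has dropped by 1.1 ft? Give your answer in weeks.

t ≈ 115 weeks

A = 0.767 km² = 7.67 × 10^5 m²
Δh = 1.1 ft = 0.3353 m
ΔV = Sy × A × Δh = 0.11 × 7.67 × 10^5 × 0.3353 = 28290 m³
t = ΔV / Q = 28290 m³ / 35 m³/d = 808.2 d
t = 808.2 d ≈ 115.5 weeks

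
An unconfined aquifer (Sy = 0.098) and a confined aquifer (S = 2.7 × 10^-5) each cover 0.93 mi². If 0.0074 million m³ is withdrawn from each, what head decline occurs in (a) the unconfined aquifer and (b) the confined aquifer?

A = 0.93 mi² = 2.409 × 10^6 m²
ΔV = 0.0074 million m³ = 7400 m³
Unconfined: Δh_u = ΔV/(Sy·A) = 7400/(0.098 × 2.409 × 10^6) = 0.03135 m
Confined: Δh_c = ΔV/(S·A) = 7400/(2.7 × 10^-5 × 2.409 × 10^6) = 113.8 m

Δh_u ≈ 0.0313 m; Δh_c ≈ 114 m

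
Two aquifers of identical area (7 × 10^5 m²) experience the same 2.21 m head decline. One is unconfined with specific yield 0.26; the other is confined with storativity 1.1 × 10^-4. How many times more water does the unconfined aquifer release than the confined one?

ΔV_u / ΔV_c ≈ 2360

Unconfined: ΔV_u = Sy × A × Δh = 0.26 × 7 × 10^5 × 2.21 = 4.022 × 10^5 m³
Confined: ΔV_c = S × A × Δh = 1.1 × 10^-4 × 7 × 10^5 × 2.21 = 170.2 m³
Ratio = ΔV_u / ΔV_c = Sy / S = 0.26 / 1.1 × 10^-4 = 2364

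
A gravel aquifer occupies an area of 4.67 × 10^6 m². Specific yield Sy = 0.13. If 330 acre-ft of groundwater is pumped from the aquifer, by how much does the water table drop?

ΔV = 330 acre-ft = 4.07 × 10^5 m³
Δh = ΔV / (Sy × A) = 4.07 × 10^5 m³ / (0.13 × 4.67 × 10^6 m²) = 0.6705 m

Δh ≈ 0.67 m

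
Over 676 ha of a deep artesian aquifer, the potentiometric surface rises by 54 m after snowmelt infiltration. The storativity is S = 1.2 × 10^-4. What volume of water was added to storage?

ΔV ≈ 43800 m³

A = 676 ha = 6.76 × 10^6 m²
ΔV = S × A × Δh = 1.2 × 10^-4 × 6.76 × 10^6 m² × 54 m = 43800 m³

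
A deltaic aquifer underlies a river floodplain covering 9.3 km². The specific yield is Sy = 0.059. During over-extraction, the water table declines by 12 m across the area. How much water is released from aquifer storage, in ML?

ΔV ≈ 6580 ML

A = 9.3 km² = 9.3 × 10^6 m²
ΔV = Sy × A × Δh = 0.059 × 9.3 × 10^6 m² × 12 m = 6.584 × 10^6 m³
ΔV = 6.584 × 10^6 m³ = 6584 ML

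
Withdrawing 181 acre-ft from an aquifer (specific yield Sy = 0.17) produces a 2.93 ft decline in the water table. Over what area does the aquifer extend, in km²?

Δh = 2.93 ft = 0.8931 m
ΔV = 181 acre-ft = 2.233 × 10^5 m³
A = ΔV / (Sy × Δh) = 2.233 × 10^5 / (0.17 × 0.8931) = 1.471 × 10^6 m²
A = 1.471 × 10^6 m² = 1.471 km²

A ≈ 1.47 km²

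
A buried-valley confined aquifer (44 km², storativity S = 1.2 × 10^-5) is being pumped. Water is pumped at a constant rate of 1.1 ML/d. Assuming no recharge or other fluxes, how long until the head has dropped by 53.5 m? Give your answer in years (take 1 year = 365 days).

t ≈ 0.0704 years

A = 44 km² = 4.4 × 10^7 m²
ΔV = S × A × Δh = 1.2 × 10^-5 × 4.4 × 10^7 × 53.5 = 28250 m³
Q = 1.1 ML/d = 1100 m³/d
t = ΔV / Q = 28250 m³ / 1100 m³/d = 25.68 d
t = 25.68 d ≈ 0.07036 years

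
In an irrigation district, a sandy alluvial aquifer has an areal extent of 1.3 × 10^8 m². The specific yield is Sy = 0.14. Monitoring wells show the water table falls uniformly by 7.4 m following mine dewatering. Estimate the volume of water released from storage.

ΔV ≈ 1.35 × 10^8 m³

ΔV = Sy × A × Δh = 0.14 × 1.3 × 10^8 m² × 7.4 m = 1.347 × 10^8 m³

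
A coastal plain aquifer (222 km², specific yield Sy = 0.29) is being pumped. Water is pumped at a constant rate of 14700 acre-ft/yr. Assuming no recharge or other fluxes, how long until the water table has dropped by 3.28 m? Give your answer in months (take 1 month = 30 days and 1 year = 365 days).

t ≈ 142 months

A = 222 km² = 2.22 × 10^8 m²
ΔV = Sy × A × Δh = 0.29 × 2.22 × 10^8 × 3.28 = 2.112 × 10^8 m³
Q = 14700 acre-ft/yr = 49680 m³/d
t = ΔV / Q = 2.112 × 10^8 m³ / 49680 m³/d = 4251 d
t = 4251 d ≈ 141.7 months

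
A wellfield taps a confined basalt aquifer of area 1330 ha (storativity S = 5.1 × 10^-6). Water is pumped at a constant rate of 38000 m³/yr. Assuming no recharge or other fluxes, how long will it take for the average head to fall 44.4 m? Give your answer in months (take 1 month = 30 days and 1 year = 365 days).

A = 1330 ha = 1.33 × 10^7 m²
ΔV = S × A × Δh = 5.1 × 10^-6 × 1.33 × 10^7 × 44.4 = 3012 m³
Q = 38000 m³/yr = 104.1 m³/d
t = ΔV / Q = 3012 m³ / 104.1 m³/d = 28.93 d
t = 28.93 d ≈ 0.9643 months

t ≈ 0.964 months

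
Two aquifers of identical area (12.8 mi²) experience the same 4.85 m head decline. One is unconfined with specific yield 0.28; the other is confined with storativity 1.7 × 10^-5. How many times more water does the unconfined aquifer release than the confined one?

ΔV_u / ΔV_c ≈ 16500

A = 12.8 mi² = 3.315 × 10^7 m²
Unconfined: ΔV_u = Sy × A × Δh = 0.28 × 3.315 × 10^7 × 4.85 = 4.502 × 10^7 m³
Confined: ΔV_c = S × A × Δh = 1.7 × 10^-5 × 3.315 × 10^7 × 4.85 = 2733 m³
Ratio = ΔV_u / ΔV_c = Sy / S = 0.28 / 1.7 × 10^-5 = 16470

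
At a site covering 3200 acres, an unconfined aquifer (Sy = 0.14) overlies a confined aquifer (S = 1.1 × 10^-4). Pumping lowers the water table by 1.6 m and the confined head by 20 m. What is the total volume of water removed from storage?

ΔV ≈ 2.93 × 10^6 m³

A = 3200 acres = 1.295 × 10^7 m²
Unconfined: ΔV_u = Sy × A × Δh_u = 0.14 × 1.295 × 10^7 × 1.6 = 2.901 × 10^6 m³
Confined: ΔV_c = S × A × Δh_c = 1.1 × 10^-4 × 1.295 × 10^7 × 20 = 28490 m³
Total ΔV = 2.901 × 10^6 + 28490 = 2.929 × 10^6 m³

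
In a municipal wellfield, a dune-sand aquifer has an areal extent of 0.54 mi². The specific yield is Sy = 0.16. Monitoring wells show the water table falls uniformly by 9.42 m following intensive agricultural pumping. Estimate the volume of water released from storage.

A = 0.54 mi² = 1.399 × 10^6 m²
ΔV = Sy × A × Δh = 0.16 × 1.399 × 10^6 m² × 9.42 m = 2.108 × 10^6 m³

ΔV ≈ 2.11 × 10^6 m³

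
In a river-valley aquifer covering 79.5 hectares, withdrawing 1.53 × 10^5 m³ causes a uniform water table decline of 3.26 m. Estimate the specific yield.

A = 79.5 hectares = 7.95 × 10^5 m²
Sy = ΔV / (A × Δh) = 1.53 × 10^5 m³ / (7.95 × 10^5 m² × 3.26 m) = 0.05903

Sy ≈ 0.059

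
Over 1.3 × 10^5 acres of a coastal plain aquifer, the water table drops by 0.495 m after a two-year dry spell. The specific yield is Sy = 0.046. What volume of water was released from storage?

A = 1.3 × 10^5 acres = 5.261 × 10^8 m²
ΔV = Sy × A × Δh = 0.046 × 5.261 × 10^8 m² × 0.495 m = 1.198 × 10^7 m³

ΔV ≈ 1.2 × 10^7 m³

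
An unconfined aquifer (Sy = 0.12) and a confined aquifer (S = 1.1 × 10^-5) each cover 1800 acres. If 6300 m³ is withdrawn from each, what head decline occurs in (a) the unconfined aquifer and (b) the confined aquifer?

Δh_u ≈ 0.00721 m; Δh_c ≈ 78.6 m

A = 1800 acres = 7.284 × 10^6 m²
Unconfined: Δh_u = ΔV/(Sy·A) = 6300/(0.12 × 7.284 × 10^6) = 0.007207 m
Confined: Δh_c = ΔV/(S·A) = 6300/(1.1 × 10^-5 × 7.284 × 10^6) = 78.62 m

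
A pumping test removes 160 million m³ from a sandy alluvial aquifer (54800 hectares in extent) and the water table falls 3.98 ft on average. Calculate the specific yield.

A = 54800 hectares = 5.48 × 10^8 m²
Δh = 3.98 ft = 1.213 m
ΔV = 160 million m³ = 1.6 × 10^8 m³
Sy = ΔV / (A × Δh) = 1.6 × 10^8 m³ / (5.48 × 10^8 m² × 1.213 m) = 0.2407

Sy ≈ 0.24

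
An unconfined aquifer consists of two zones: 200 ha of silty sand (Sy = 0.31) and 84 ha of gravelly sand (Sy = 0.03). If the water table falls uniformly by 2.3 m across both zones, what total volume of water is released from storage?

A₁ = 200 ha = 2 × 10^6 m²; A₂ = 84 ha = 8.4 × 10^5 m²
ΔV₁ = 0.31 × 2 × 10^6 × 2.3 = 1.426 × 10^6 m³
ΔV₂ = 0.03 × 8.4 × 10^5 × 2.3 = 57960 m³
ΔV = ΔV₁ + ΔV₂ = 1.484 × 10^6 m³

ΔV ≈ 1.48 × 10^6 m³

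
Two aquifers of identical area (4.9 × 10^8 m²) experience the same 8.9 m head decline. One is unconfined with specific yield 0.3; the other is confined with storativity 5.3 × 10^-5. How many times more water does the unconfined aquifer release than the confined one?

Unconfined: ΔV_u = Sy × A × Δh = 0.3 × 4.9 × 10^8 × 8.9 = 1.308 × 10^9 m³
Confined: ΔV_c = S × A × Δh = 5.3 × 10^-5 × 4.9 × 10^8 × 8.9 = 2.311 × 10^5 m³
Ratio = ΔV_u / ΔV_c = Sy / S = 0.3 / 5.3 × 10^-5 = 5660

ΔV_u / ΔV_c ≈ 5660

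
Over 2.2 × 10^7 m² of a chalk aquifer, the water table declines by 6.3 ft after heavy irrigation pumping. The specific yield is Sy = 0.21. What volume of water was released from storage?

Δh = 6.3 ft = 1.92 m
ΔV = Sy × A × Δh = 0.21 × 2.2 × 10^7 m² × 1.92 m = 8.872 × 10^6 m³

ΔV ≈ 8.87 × 10^6 m³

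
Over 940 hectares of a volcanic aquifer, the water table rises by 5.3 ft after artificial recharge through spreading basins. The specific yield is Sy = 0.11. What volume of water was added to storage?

A = 940 hectares = 9.4 × 10^6 m²
Δh = 5.3 ft = 1.615 m
ΔV = Sy × A × Δh = 0.11 × 9.4 × 10^6 m² × 1.615 m = 1.67 × 10^6 m³

ΔV ≈ 1.67 × 10^6 m³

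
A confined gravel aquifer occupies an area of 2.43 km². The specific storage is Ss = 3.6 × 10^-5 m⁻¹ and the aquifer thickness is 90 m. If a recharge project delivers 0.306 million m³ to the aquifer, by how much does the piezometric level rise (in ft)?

Δh ≈ 128 ft

S = Ss × b = 3.6 × 10^-5 m⁻¹ × 90 m = 3.24 × 10^-3
A = 2.43 km² = 2.43 × 10^6 m²
ΔV = 0.306 million m³ = 3.06 × 10^5 m³
Δh = ΔV / (S × A) = 3.06 × 10^5 m³ / (0.00324 × 2.43 × 10^6 m²) = 38.87 m
Δh = 38.87 m = 127.5 ft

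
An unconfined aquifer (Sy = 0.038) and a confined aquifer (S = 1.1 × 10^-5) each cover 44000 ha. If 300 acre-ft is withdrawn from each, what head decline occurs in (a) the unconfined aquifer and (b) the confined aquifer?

Δh_u ≈ 0.0221 m; Δh_c ≈ 76.5 m

A = 44000 ha = 4.4 × 10^8 m²
ΔV = 300 acre-ft = 3.7 × 10^5 m³
Unconfined: Δh_u = ΔV/(Sy·A) = 3.7 × 10^5/(0.038 × 4.4 × 10^8) = 0.02213 m
Confined: Δh_c = ΔV/(S·A) = 3.7 × 10^5/(1.1 × 10^-5 × 4.4 × 10^8) = 76.46 m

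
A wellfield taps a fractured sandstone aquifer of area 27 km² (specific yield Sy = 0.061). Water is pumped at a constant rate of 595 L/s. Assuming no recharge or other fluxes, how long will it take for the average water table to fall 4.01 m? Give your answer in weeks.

A = 27 km² = 2.7 × 10^7 m²
ΔV = Sy × A × Δh = 0.061 × 2.7 × 10^7 × 4.01 = 6.604 × 10^6 m³
Q = 595 L/s = 51410 m³/d
t = ΔV / Q = 6.604 × 10^6 m³ / 51410 m³/d = 128.5 d
t = 128.5 d ≈ 18.35 weeks

t ≈ 18.4 weeks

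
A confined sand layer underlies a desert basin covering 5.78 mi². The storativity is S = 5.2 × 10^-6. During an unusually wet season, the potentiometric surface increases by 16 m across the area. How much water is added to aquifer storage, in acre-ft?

ΔV ≈ 1.01 acre-ft

A = 5.78 mi² = 1.497 × 10^7 m²
ΔV = S × A × Δh = 5.2 × 10^-6 × 1.497 × 10^7 m² × 16 m = 1246 m³
ΔV = 1246 m³ = 1.01 acre-ft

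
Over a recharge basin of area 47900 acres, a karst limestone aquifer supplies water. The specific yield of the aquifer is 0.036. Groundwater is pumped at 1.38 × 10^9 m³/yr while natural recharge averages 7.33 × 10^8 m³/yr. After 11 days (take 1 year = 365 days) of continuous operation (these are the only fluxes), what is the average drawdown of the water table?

A = 47900 acres = 1.938 × 10^8 m²
Net abstraction = 1.38 × 10^9 − 7.33 × 10^8 = 6.47 × 10^8 m³/yr
Q_net = 6.47 × 10^8 m³/yr = 1.773 × 10^6 m³/d
ΔV = Q × t = 1.773 × 10^6 m³/d × 11 d = 1.95 × 10^7 m³
Δh = ΔV / (Sy × A) = 1.95 × 10^7 / (0.036 × 1.938 × 10^8) = 2.794 m

Δh ≈ 2.79 m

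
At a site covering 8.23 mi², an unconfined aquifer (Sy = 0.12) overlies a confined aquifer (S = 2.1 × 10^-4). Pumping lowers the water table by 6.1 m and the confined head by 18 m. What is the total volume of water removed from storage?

A = 8.23 mi² = 2.132 × 10^7 m²
Unconfined: ΔV_u = Sy × A × Δh_u = 0.12 × 2.132 × 10^7 × 6.1 = 1.56 × 10^7 m³
Confined: ΔV_c = S × A × Δh_c = 2.1 × 10^-4 × 2.132 × 10^7 × 18 = 80570 m³
Total ΔV = 1.56 × 10^7 + 80570 = 1.568 × 10^7 m³

ΔV ≈ 1.57 × 10^7 m³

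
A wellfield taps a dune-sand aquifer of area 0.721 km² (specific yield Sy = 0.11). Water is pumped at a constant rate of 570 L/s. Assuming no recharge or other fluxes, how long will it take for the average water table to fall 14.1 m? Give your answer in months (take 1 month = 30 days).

A = 0.721 km² = 7.21 × 10^5 m²
ΔV = Sy × A × Δh = 0.11 × 7.21 × 10^5 × 14.1 = 1.118 × 10^6 m³
Q = 570 L/s = 49250 m³/d
t = ΔV / Q = 1.118 × 10^6 m³ / 49250 m³/d = 22.71 d
t = 22.71 d ≈ 0.7569 months

t ≈ 0.757 months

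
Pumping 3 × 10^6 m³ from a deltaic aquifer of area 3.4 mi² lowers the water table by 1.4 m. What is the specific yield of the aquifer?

Sy ≈ 0.24

A = 3.4 mi² = 8.806 × 10^6 m²
Sy = ΔV / (A × Δh) = 3 × 10^6 m³ / (8.806 × 10^6 m² × 1.4 m) = 0.2433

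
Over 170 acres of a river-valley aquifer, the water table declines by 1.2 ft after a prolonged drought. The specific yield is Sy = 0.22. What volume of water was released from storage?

A = 170 acres = 6.88 × 10^5 m²
Δh = 1.2 ft = 0.3658 m
ΔV = Sy × A × Δh = 0.22 × 6.88 × 10^5 m² × 0.3658 m = 55360 m³

ΔV ≈ 55400 m³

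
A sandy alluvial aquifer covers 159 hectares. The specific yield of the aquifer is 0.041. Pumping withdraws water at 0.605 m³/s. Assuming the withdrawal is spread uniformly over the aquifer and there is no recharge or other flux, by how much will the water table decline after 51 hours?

A = 159 hectares = 1.59 × 10^6 m²
Q = 0.605 m³/s = 52270 m³/d
t = 51 hours = 2.125 d
ΔV = Q × t = 52270 m³/d × 2.125 d = 1.111 × 10^5 m³
Δh = ΔV / (Sy × A) = 1.111 × 10^5 / (0.041 × 1.59 × 10^6) = 1.704 m

Δh ≈ 1.7 m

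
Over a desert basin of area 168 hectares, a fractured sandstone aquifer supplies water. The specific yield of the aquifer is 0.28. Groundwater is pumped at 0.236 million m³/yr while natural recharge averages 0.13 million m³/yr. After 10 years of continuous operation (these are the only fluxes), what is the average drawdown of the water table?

Δh ≈ 2.25 m

A = 168 hectares = 1.68 × 10^6 m²
Net abstraction = 0.236 − 0.13 = 0.106 million m³/yr
Q_net = 0.106 million m³/yr = 290.4 m³/d
t = 10 years = 3650 d
ΔV = Q × t = 290.4 m³/d × 3650 d = 1.06 × 10^6 m³
Δh = ΔV / (Sy × A) = 1.06 × 10^6 / (0.28 × 1.68 × 10^6) = 2.253 m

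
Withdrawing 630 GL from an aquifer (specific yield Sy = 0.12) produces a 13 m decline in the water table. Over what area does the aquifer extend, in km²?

A ≈ 404 km²

ΔV = 630 GL = 6.3 × 10^8 m³
A = ΔV / (Sy × Δh) = 6.3 × 10^8 / (0.12 × 13) = 4.038 × 10^8 m²
A = 4.038 × 10^8 m² = 403.8 km²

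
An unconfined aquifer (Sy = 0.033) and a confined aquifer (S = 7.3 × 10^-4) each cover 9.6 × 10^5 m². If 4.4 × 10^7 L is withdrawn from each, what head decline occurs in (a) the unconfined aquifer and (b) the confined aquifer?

Δh_u ≈ 1.39 m; Δh_c ≈ 62.8 m

ΔV = 4.4 × 10^7 L = 44000 m³
Unconfined: Δh_u = ΔV/(Sy·A) = 44000/(0.033 × 9.6 × 10^5) = 1.389 m
Confined: Δh_c = ΔV/(S·A) = 44000/(7.3 × 10^-4 × 9.6 × 10^5) = 62.79 m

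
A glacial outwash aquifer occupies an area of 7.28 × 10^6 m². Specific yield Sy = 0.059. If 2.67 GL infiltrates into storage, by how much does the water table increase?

ΔV = 2.67 GL = 2.67 × 10^6 m³
Δh = ΔV / (Sy × A) = 2.67 × 10^6 m³ / (0.059 × 7.28 × 10^6 m²) = 6.216 m

Δh ≈ 6.22 m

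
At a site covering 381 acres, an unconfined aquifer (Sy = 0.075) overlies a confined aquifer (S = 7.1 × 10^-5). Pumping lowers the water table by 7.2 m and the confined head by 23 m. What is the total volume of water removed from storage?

ΔV ≈ 8.35 × 10^5 m³

A = 381 acres = 1.542 × 10^6 m²
Unconfined: ΔV_u = Sy × A × Δh_u = 0.075 × 1.542 × 10^6 × 7.2 = 8.326 × 10^5 m³
Confined: ΔV_c = S × A × Δh_c = 7.1 × 10^-5 × 1.542 × 10^6 × 23 = 2518 m³
Total ΔV = 8.326 × 10^5 + 2518 = 8.351 × 10^5 m³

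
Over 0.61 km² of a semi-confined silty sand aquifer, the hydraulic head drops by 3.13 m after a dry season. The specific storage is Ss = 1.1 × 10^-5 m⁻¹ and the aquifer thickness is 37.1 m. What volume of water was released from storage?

ΔV ≈ 779 m³

S = Ss × b = 1.1 × 10^-5 m⁻¹ × 37.1 m = 4.081 × 10^-4
A = 0.61 km² = 6.1 × 10^5 m²
ΔV = S × A × Δh = 4.081 × 10^-4 × 6.1 × 10^5 m² × 3.13 m = 779.2 m³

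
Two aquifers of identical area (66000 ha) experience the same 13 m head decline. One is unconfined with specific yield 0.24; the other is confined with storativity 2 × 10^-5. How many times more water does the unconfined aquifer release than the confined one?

A = 66000 ha = 6.6 × 10^8 m²
Unconfined: ΔV_u = Sy × A × Δh = 0.24 × 6.6 × 10^8 × 13 = 2.059 × 10^9 m³
Confined: ΔV_c = S × A × Δh = 2 × 10^-5 × 6.6 × 10^8 × 13 = 1.716 × 10^5 m³
Ratio = ΔV_u / ΔV_c = Sy / S = 0.24 / 2 × 10^-5 = 12000

ΔV_u / ΔV_c ≈ 12000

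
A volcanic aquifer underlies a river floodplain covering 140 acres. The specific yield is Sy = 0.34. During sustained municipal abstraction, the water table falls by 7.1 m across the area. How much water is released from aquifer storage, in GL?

A = 140 acres = 5.666 × 10^5 m²
ΔV = Sy × A × Δh = 0.34 × 5.666 × 10^5 m² × 7.1 m = 1.368 × 10^6 m³
ΔV = 1.368 × 10^6 m³ = 1.368 GL

ΔV ≈ 1.37 GL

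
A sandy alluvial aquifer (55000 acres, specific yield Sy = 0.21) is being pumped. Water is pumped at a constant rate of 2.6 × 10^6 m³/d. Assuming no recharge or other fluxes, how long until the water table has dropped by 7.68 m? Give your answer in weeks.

A = 55000 acres = 2.226 × 10^8 m²
ΔV = Sy × A × Δh = 0.21 × 2.226 × 10^8 × 7.68 = 3.59 × 10^8 m³
t = ΔV / Q = 3.59 × 10^8 m³ / 2.6 × 10^6 m³/d = 138.1 d
t = 138.1 d ≈ 19.72 weeks

t ≈ 19.7 weeks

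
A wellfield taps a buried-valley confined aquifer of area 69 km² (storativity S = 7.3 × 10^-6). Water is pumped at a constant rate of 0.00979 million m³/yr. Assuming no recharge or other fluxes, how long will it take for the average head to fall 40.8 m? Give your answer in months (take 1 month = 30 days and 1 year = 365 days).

A = 69 km² = 6.9 × 10^7 m²
ΔV = S × A × Δh = 7.3 × 10^-6 × 6.9 × 10^7 × 40.8 = 20550 m³
Q = 0.00979 million m³/yr = 26.82 m³/d
t = ΔV / Q = 20550 m³ / 26.82 m³/d = 766.2 d
t = 766.2 d ≈ 25.54 months

t ≈ 25.5 months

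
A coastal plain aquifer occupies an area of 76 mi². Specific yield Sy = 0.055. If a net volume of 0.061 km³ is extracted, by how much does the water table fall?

A = 76 mi² = 1.968 × 10^8 m²
ΔV = 0.061 km³ = 6.1 × 10^7 m³
Δh = ΔV / (Sy × A) = 6.1 × 10^7 m³ / (0.055 × 1.968 × 10^8 m²) = 5.635 m

Δh ≈ 5.63 m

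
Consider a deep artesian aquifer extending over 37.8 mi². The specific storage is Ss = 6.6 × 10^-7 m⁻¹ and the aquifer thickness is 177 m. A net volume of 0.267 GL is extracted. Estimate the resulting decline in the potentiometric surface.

Δh ≈ 23.3 m

S = Ss × b = 6.6 × 10^-7 m⁻¹ × 177 m = 1.168 × 10^-4
A = 37.8 mi² = 9.79 × 10^7 m²
ΔV = 0.267 GL = 2.67 × 10^5 m³
Δh = ΔV / (S × A) = 2.67 × 10^5 m³ / (1.168 × 10^-4 × 9.79 × 10^7 m²) = 23.35 m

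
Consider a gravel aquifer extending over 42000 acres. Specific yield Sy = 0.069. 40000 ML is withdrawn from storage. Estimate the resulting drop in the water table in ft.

A = 42000 acres = 1.7 × 10^8 m²
ΔV = 40000 ML = 4 × 10^7 m³
Δh = ΔV / (Sy × A) = 4 × 10^7 m³ / (0.069 × 1.7 × 10^8 m²) = 3.411 m
Δh = 3.411 m = 11.19 ft

Δh ≈ 11.2 ft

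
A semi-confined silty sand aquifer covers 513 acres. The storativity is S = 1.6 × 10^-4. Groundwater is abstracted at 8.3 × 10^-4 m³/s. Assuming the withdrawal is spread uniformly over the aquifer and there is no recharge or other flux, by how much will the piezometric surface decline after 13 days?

Δh ≈ 2.81 m

A = 513 acres = 2.076 × 10^6 m²
Q = 8.3 × 10^-4 m³/s = 71.71 m³/d
ΔV = Q × t = 71.71 m³/d × 13 d = 932.3 m³
Δh = ΔV / (S × A) = 932.3 / (1.6 × 10^-4 × 2.076 × 10^6) = 2.807 m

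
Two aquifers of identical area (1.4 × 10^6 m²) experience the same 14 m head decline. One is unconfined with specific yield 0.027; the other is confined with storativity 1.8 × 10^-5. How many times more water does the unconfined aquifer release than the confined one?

ΔV_u / ΔV_c ≈ 1500

Unconfined: ΔV_u = Sy × A × Δh = 0.027 × 1.4 × 10^6 × 14 = 5.292 × 10^5 m³
Confined: ΔV_c = S × A × Δh = 1.8 × 10^-5 × 1.4 × 10^6 × 14 = 352.8 m³
Ratio = ΔV_u / ΔV_c = Sy / S = 0.027 / 1.8 × 10^-5 = 1500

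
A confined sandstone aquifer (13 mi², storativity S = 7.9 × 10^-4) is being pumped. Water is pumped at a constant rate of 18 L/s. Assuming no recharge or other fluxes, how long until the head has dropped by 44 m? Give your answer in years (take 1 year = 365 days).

t ≈ 2.06 years

A = 13 mi² = 3.367 × 10^7 m²
ΔV = S × A × Δh = 7.9 × 10^-4 × 3.367 × 10^7 × 44 = 1.17 × 10^6 m³
Q = 18 L/s = 1555 m³/d
t = ΔV / Q = 1.17 × 10^6 m³ / 1555 m³/d = 752.5 d
t = 752.5 d ≈ 2.062 years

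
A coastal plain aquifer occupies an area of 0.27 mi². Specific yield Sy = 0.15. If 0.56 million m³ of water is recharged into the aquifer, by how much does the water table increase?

A = 0.27 mi² = 6.993 × 10^5 m²
ΔV = 0.56 million m³ = 5.6 × 10^5 m³
Δh = ΔV / (Sy × A) = 5.6 × 10^5 m³ / (0.15 × 6.993 × 10^5 m²) = 5.339 m

Δh ≈ 5.34 m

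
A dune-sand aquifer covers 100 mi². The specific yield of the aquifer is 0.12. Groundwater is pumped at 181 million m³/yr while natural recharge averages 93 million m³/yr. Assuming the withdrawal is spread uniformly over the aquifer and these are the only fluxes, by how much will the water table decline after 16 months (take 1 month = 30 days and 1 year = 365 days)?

Δh ≈ 3.72 m

A = 100 mi² = 2.59 × 10^8 m²
Net abstraction = 181 − 93 = 88 million m³/yr
Q_net = 88 million m³/yr = 2.411 × 10^5 m³/d
t = 16 months = 480 d
ΔV = Q × t = 2.411 × 10^5 m³/d × 480 d = 1.157 × 10^8 m³
Δh = ΔV / (Sy × A) = 1.157 × 10^8 / (0.12 × 2.59 × 10^8) = 3.724 m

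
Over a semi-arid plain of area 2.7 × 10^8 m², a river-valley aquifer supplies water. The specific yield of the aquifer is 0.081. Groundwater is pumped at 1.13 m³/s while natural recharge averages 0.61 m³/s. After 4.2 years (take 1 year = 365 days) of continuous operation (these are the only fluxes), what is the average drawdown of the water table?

Δh ≈ 3.15 m

Net abstraction = 1.13 − 0.61 = 0.52 m³/s
Q_net = 0.52 m³/s = 44930 m³/d
t = 4.2 years = 1533 d
ΔV = Q × t = 44930 m³/d × 1533 d = 6.887 × 10^7 m³
Δh = ΔV / (Sy × A) = 6.887 × 10^7 / (0.081 × 2.7 × 10^8) = 3.149 m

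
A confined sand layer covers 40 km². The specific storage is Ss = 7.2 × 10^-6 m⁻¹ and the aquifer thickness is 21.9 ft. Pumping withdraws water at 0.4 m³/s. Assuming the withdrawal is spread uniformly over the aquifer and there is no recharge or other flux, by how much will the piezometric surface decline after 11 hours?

Δh ≈ 8.24 m

b = 21.9 ft = 6.675 m
S = Ss × b = 7.2 × 10^-6 m⁻¹ × 6.675 m = 4.806 × 10^-5
A = 40 km² = 4 × 10^7 m²
Q = 0.4 m³/s = 34560 m³/d
t = 11 hours = 0.4583 d
ΔV = Q × t = 34560 m³/d × 0.4583 d = 15840 m³
Δh = ΔV / (S × A) = 15840 / (4.806 × 10^-5 × 4 × 10^7) = 8.24 m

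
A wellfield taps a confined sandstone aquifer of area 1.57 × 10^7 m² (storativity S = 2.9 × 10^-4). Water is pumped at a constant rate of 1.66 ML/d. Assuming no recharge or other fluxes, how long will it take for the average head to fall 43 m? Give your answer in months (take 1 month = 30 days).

t ≈ 3.93 months

ΔV = S × A × Δh = 2.9 × 10^-4 × 1.57 × 10^7 × 43 = 1.958 × 10^5 m³
Q = 1.66 ML/d = 1660 m³/d
t = ΔV / Q = 1.958 × 10^5 m³ / 1660 m³/d = 117.9 d
t = 117.9 d ≈ 3.931 months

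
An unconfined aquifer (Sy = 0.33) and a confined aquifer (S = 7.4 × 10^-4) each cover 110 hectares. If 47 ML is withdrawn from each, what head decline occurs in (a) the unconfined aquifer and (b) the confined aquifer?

Δh_u ≈ 0.129 m; Δh_c ≈ 57.7 m

A = 110 hectares = 1.1 × 10^6 m²
ΔV = 47 ML = 47000 m³
Unconfined: Δh_u = ΔV/(Sy·A) = 47000/(0.33 × 1.1 × 10^6) = 0.1295 m
Confined: Δh_c = ΔV/(S·A) = 47000/(7.4 × 10^-4 × 1.1 × 10^6) = 57.74 m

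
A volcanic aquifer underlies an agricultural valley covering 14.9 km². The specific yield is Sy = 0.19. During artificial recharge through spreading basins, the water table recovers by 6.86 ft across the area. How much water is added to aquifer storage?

A = 14.9 km² = 1.49 × 10^7 m²
Δh = 6.86 ft = 2.091 m
ΔV = Sy × A × Δh = 0.19 × 1.49 × 10^7 m² × 2.091 m = 5.919 × 10^6 m³

ΔV ≈ 5.92 × 10^6 m³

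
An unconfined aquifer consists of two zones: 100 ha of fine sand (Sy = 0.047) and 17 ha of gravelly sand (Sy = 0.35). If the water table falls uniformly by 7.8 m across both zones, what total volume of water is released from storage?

ΔV ≈ 8.31 × 10^5 m³

A₁ = 100 ha = 1 × 10^6 m²; A₂ = 17 ha = 1.7 × 10^5 m²
ΔV₁ = 0.047 × 1 × 10^6 × 7.8 = 3.666 × 10^5 m³
ΔV₂ = 0.35 × 1.7 × 10^5 × 7.8 = 4.641 × 10^5 m³
ΔV = ΔV₁ + ΔV₂ = 8.307 × 10^5 m³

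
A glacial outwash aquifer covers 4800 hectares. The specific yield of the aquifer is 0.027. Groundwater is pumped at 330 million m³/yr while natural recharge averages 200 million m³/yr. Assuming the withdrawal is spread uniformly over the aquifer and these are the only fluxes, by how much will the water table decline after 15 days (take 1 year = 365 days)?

Δh ≈ 4.12 m

A = 4800 hectares = 4.8 × 10^7 m²
Net abstraction = 330 − 200 = 130 million m³/yr
Q_net = 130 million m³/yr = 3.562 × 10^5 m³/d
ΔV = Q × t = 3.562 × 10^5 m³/d × 15 d = 5.342 × 10^6 m³
Δh = ΔV / (Sy × A) = 5.342 × 10^6 / (0.027 × 4.8 × 10^7) = 4.122 m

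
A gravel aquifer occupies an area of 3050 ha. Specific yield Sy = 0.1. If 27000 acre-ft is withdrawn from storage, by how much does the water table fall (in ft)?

Δh ≈ 35.8 ft

A = 3050 ha = 3.05 × 10^7 m²
ΔV = 27000 acre-ft = 3.33 × 10^7 m³
Δh = ΔV / (Sy × A) = 3.33 × 10^7 m³ / (0.1 × 3.05 × 10^7 m²) = 10.92 m
Δh = 10.92 m = 35.82 ft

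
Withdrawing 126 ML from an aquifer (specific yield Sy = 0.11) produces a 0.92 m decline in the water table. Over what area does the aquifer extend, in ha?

A ≈ 125 ha

ΔV = 126 ML = 1.26 × 10^5 m³
A = ΔV / (Sy × Δh) = 1.26 × 10^5 / (0.11 × 0.92) = 1.245 × 10^6 m²
A = 1.245 × 10^6 m² = 124.5 ha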